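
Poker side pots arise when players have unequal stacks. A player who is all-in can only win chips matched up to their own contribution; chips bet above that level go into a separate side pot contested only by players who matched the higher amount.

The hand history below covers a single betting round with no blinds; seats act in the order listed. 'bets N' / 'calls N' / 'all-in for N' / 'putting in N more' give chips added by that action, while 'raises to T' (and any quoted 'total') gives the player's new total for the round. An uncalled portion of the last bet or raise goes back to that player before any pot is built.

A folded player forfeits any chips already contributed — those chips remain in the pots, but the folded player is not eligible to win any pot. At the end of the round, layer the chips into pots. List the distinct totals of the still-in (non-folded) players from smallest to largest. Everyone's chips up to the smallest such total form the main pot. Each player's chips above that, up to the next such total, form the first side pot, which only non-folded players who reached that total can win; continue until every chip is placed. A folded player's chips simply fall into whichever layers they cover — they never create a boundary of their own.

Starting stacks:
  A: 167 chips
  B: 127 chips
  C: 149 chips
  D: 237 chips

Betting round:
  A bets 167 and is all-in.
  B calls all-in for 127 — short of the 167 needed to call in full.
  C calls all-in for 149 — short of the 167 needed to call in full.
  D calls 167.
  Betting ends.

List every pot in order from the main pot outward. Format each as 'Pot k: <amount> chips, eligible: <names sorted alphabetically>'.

Contributions: A=167, B=127, C=149, D=167
Pot levels (distinct totals of non-folded players): 127, 149, 167
Layer 1-127: 127 each from A, B, C, D = 127*4 = 508 chips; eligible A, B, C, D
Layer 128-149: 22 each from A, C, D = 22*3 = 66 chips; eligible A, C, D
Layer 150-167: 18 each from A, D = 18*2 = 36 chips; eligible A, D

Pot 1: 508 chips, eligible: A, B, C, D
Pot 2: 66 chips, eligible: A, C, D
Pot 3: 36 chips, eligible: A, D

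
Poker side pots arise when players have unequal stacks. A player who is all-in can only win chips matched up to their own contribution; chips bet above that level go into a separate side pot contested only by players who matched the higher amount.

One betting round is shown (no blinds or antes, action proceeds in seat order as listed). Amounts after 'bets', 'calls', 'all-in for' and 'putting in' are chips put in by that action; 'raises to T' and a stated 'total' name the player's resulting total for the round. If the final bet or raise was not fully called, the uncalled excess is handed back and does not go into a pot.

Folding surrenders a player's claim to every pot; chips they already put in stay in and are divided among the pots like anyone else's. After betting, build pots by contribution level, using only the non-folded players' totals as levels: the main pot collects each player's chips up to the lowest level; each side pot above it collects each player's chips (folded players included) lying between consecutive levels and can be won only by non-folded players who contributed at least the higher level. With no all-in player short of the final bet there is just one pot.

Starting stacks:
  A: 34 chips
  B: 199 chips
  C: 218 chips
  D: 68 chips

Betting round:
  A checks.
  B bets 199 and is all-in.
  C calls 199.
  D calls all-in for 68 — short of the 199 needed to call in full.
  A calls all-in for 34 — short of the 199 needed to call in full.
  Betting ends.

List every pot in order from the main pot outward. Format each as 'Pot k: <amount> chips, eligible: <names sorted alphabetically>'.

Pot 1: 136 chips, eligible: A, B, C, D
Pot 2: 102 chips, eligible: B, C, D
Pot 3: 262 chips, eligible: B, C

Derivation:
Contributions: A=34, B=199, C=199, D=68
Pot levels (distinct totals of non-folded players): 34, 68, 199
Layer 1-34: 34 each from A, B, C, D = 34*4 = 136 chips; eligible A, B, C, D
Layer 35-68: 34 each from B, C, D = 34*3 = 102 chips; eligible B, C, D
Layer 69-199: 131 each from B, C = 131*2 = 262 chips; eligible B, C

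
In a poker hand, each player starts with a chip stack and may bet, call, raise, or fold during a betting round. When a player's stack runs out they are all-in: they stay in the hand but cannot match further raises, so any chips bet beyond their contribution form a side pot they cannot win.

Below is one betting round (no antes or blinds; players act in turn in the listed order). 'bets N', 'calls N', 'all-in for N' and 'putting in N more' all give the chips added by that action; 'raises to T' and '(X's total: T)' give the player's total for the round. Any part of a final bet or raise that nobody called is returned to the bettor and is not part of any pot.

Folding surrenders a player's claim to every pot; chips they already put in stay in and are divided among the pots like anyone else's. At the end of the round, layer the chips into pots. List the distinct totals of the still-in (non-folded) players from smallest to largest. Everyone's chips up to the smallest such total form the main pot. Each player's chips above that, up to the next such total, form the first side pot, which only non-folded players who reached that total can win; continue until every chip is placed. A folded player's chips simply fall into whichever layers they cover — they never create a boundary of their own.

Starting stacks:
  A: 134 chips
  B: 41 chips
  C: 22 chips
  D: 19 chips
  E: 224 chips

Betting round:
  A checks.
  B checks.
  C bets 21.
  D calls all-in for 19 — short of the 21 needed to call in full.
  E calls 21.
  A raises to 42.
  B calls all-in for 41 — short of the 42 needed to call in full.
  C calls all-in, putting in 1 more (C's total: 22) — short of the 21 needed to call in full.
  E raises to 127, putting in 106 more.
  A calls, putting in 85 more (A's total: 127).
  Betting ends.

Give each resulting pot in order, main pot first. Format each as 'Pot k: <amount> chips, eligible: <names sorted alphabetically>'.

Contributions: A=127, B=41, C=22, D=19, E=127
Pot levels (distinct totals of non-folded players): 19, 22, 41, 127
Layer 1-19: 19 each from A, B, C, D, E = 19*5 = 95 chips; eligible A, B, C, D, E
Layer 20-22: 3 each from A, B, C, E = 3*4 = 12 chips; eligible A, B, C, E
Layer 23-41: 19 each from A, B, E = 19*3 = 57 chips; eligible A, B, E
Layer 42-127: 86 each from A, E = 86*2 = 172 chips; eligible A, E

Pot 1: 95 chips, eligible: A, B, C, D, E
Pot 2: 12 chips, eligible: A, B, C, E
Pot 3: 57 chips, eligible: A, B, E
Pot 4: 172 chips, eligible: A, E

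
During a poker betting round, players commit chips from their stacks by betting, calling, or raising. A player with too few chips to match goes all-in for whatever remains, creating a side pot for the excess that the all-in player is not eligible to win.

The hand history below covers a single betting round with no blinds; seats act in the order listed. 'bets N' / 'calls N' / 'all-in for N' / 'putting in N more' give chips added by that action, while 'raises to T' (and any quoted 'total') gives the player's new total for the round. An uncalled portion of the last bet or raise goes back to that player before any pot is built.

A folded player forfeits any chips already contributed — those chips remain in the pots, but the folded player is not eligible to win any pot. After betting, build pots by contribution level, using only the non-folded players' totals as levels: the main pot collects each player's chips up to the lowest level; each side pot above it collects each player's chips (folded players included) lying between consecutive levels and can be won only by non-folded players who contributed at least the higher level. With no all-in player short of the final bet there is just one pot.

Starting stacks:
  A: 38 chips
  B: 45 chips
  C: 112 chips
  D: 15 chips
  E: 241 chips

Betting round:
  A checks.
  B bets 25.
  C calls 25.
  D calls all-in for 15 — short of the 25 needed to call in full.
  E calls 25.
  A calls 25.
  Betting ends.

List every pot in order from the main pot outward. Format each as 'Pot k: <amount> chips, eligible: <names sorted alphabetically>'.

Contributions: A=25, B=25, C=25, D=15, E=25
Pot levels (distinct totals of non-folded players): 15, 25
Layer 1-15: 15 each from A, B, C, D, E = 15*5 = 75 chips; eligible A, B, C, D, E
Layer 16-25: 10 each from A, B, C, E = 10*4 = 40 chips; eligible A, B, C, E

Pot 1: 75 chips, eligible: A, B, C, D, E
Pot 2: 40 chips, eligible: A, B, C, E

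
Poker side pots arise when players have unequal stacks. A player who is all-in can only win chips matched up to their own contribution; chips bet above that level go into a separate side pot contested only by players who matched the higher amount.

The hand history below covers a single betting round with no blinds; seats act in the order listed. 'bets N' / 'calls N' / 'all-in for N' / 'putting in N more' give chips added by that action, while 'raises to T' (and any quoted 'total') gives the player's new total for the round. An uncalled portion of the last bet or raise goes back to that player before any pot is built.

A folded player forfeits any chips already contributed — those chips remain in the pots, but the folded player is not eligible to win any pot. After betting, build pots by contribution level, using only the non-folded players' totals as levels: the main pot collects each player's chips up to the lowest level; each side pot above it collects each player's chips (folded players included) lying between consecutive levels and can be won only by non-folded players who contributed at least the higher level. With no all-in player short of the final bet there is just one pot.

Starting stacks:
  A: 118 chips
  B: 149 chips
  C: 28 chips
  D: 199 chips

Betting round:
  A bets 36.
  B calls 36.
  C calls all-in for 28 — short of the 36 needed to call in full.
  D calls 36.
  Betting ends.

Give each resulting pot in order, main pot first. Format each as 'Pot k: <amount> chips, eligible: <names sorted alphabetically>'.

Contributions: A=36, B=36, C=28, D=36
Pot levels (distinct totals of non-folded players): 28, 36
Layer 1-28: 28 each from A, B, C, D = 28*4 = 112 chips; eligible A, B, C, D
Layer 29-36: 8 each from A, B, D = 8*3 = 24 chips; eligible A, B, D

Pot 1: 112 chips, eligible: A, B, C, D
Pot 2: 24 chips, eligible: A, B, D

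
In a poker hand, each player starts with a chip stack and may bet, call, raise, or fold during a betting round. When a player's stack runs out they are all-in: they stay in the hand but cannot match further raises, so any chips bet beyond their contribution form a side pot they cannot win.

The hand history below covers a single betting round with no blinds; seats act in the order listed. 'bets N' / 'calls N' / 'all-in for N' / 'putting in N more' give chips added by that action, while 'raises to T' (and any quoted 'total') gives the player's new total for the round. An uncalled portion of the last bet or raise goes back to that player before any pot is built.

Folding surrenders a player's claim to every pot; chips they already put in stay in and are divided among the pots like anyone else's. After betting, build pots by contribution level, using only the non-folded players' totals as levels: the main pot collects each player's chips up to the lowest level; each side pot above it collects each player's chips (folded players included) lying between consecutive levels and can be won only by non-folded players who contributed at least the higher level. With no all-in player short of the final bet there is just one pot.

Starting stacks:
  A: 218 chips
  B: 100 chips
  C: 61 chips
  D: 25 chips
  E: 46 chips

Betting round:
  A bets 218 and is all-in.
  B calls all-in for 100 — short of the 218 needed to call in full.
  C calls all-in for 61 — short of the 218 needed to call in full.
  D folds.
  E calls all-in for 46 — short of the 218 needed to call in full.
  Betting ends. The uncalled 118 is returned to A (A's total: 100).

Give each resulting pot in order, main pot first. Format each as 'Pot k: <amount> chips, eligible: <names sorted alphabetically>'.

Contributions (after 118 returned to A): A=100, B=100, C=61, E=46
Folded: D
Pot levels (distinct totals of non-folded players): 46, 61, 100
Layer 1-46: 46 each from A, B, C, E = 46*4 = 184 chips; eligible A, B, C, E
Layer 47-61: 15 each from A, B, C = 15*3 = 45 chips; eligible A, B, C
Layer 62-100: 39 each from A, B = 39*2 = 78 chips; eligible A, B

Pot 1: 184 chips, eligible: A, B, C, E
Pot 2: 45 chips, eligible: A, B, C
Pot 3: 78 chips, eligible: A, B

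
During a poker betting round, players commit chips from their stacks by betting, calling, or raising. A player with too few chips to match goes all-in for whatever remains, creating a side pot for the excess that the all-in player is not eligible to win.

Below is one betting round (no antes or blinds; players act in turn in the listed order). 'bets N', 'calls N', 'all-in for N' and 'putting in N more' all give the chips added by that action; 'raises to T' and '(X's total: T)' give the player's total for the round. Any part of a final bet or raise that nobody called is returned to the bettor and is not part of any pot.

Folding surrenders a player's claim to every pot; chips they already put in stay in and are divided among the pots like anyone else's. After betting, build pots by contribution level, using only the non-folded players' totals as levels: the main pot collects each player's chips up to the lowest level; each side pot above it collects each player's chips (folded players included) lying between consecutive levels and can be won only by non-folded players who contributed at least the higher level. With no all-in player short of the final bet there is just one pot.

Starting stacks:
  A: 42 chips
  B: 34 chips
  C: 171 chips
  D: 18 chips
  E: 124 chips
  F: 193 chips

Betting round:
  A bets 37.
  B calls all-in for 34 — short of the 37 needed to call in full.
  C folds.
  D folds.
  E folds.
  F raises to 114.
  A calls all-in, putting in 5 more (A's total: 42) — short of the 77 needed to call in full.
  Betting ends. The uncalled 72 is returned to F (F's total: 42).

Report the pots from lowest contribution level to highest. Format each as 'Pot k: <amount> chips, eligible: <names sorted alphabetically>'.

Contributions (after 72 returned to F): A=42, B=34, F=42
Folded: C, D, E
Pot levels (distinct totals of non-folded players): 34, 42
Layer 1-34: 34 each from A, B, F = 34*3 = 102 chips; eligible A, B, F
Layer 35-42: 8 each from A, F = 8*2 = 16 chips; eligible A, F

Pot 1: 102 chips, eligible: A, B, F
Pot 2: 16 chips, eligible: A, F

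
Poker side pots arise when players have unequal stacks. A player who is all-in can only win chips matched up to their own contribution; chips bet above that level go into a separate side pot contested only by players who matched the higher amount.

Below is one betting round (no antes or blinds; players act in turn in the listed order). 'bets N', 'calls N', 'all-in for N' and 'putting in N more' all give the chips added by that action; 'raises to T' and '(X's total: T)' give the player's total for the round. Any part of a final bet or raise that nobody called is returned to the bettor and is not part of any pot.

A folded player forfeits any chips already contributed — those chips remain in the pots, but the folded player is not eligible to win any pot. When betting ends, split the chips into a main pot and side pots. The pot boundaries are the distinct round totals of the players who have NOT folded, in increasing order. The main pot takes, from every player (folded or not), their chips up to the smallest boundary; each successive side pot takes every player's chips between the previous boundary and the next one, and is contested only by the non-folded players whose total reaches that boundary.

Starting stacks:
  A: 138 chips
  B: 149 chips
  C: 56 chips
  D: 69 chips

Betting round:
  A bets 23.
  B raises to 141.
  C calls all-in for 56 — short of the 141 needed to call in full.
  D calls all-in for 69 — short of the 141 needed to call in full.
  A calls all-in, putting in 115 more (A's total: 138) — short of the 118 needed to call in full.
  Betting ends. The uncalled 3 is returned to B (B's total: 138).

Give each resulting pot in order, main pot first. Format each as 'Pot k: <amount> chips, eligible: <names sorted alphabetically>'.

Contributions (after 3 returned to B): A=138, B=138, C=56, D=69
Pot levels (distinct totals of non-folded players): 56, 69, 138
Layer 1-56: 56 each from A, B, C, D = 56*4 = 224 chips; eligible A, B, C, D
Layer 57-69: 13 each from A, B, D = 13*3 = 39 chips; eligible A, B, D
Layer 70-138: 69 each from A, B = 69*2 = 138 chips; eligible A, B

Pot 1: 224 chips, eligible: A, B, C, D
Pot 2: 39 chips, eligible: A, B, D
Pot 3: 138 chips, eligible: A, B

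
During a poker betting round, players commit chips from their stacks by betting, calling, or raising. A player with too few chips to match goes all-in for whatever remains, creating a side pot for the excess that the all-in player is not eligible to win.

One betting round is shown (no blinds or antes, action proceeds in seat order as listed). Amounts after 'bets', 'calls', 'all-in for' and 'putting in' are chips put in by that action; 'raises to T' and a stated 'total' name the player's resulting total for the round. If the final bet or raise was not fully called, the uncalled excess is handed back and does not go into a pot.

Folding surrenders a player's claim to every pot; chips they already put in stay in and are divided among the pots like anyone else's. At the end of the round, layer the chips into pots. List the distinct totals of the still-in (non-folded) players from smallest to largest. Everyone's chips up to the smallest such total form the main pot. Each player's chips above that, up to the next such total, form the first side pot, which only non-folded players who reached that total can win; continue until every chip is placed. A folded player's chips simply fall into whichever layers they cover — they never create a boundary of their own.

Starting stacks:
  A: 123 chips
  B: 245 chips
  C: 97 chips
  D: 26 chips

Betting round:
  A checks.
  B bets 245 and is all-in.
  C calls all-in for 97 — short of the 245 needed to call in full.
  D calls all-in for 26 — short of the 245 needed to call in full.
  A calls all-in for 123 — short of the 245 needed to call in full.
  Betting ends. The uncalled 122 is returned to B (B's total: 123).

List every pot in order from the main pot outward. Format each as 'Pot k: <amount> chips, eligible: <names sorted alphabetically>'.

Contributions (after 122 returned to B): A=123, B=123, C=97, D=26
Pot levels (distinct totals of non-folded players): 26, 97, 123
Layer 1-26: 26 each from A, B, C, D = 26*4 = 104 chips; eligible A, B, C, D
Layer 27-97: 71 each from A, B, C = 71*3 = 213 chips; eligible A, B, C
Layer 98-123: 26 each from A, B = 26*2 = 52 chips; eligible A, B

Pot 1: 104 chips, eligible: A, B, C, D
Pot 2: 213 chips, eligible: A, B, C
Pot 3: 52 chips, eligible: A, B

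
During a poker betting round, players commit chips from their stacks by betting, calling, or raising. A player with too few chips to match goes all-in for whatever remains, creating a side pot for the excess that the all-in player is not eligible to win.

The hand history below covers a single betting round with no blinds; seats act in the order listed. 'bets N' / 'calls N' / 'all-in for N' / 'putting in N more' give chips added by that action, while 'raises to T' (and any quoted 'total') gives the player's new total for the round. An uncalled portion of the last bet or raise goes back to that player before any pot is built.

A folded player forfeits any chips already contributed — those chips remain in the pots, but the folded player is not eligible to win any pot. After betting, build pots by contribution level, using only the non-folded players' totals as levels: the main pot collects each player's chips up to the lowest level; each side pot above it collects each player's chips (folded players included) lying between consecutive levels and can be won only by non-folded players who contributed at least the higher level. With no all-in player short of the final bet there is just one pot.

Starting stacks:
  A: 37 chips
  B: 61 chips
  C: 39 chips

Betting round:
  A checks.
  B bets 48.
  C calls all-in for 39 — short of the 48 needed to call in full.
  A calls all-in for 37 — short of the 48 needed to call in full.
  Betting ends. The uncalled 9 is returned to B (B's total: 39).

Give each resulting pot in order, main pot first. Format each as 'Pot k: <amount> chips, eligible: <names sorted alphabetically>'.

Contributions (after 9 returned to B): A=37, B=39, C=39
Pot levels (distinct totals of non-folded players): 37, 39
Layer 1-37: 37 each from A, B, C = 37*3 = 111 chips; eligible A, B, C
Layer 38-39: 2 each from B, C = 2*2 = 4 chips; eligible B, C

Pot 1: 111 chips, eligible: A, B, C
Pot 2: 4 chips, eligible: B, C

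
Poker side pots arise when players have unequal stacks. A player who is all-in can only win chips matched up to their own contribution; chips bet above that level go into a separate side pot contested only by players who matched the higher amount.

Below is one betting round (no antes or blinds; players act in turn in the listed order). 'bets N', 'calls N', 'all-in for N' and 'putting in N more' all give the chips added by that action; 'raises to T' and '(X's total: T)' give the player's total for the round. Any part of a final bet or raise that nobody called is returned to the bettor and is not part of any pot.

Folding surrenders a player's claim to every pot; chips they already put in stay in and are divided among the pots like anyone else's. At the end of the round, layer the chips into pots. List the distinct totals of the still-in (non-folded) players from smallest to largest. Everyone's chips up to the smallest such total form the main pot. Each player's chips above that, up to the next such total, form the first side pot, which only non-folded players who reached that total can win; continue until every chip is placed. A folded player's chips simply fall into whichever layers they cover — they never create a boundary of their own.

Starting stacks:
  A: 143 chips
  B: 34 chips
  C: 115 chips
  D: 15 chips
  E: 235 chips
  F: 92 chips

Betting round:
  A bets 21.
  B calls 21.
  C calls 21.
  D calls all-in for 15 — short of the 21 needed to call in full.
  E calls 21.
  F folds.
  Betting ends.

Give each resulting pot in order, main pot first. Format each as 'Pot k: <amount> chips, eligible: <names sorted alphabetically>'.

Pot 1: 75 chips, eligible: A, B, C, D, E
Pot 2: 24 chips, eligible: A, B, C, E

Derivation:
Contributions: A=21, B=21, C=21, D=15, E=21
Folded: F
Pot levels (distinct totals of non-folded players): 15, 21
Layer 1-15: 15 each from A, B, C, D, E = 15*5 = 75 chips; eligible A, B, C, D, E
Layer 16-21: 6 each from A, B, C, E = 6*4 = 24 chips; eligible A, B, C, E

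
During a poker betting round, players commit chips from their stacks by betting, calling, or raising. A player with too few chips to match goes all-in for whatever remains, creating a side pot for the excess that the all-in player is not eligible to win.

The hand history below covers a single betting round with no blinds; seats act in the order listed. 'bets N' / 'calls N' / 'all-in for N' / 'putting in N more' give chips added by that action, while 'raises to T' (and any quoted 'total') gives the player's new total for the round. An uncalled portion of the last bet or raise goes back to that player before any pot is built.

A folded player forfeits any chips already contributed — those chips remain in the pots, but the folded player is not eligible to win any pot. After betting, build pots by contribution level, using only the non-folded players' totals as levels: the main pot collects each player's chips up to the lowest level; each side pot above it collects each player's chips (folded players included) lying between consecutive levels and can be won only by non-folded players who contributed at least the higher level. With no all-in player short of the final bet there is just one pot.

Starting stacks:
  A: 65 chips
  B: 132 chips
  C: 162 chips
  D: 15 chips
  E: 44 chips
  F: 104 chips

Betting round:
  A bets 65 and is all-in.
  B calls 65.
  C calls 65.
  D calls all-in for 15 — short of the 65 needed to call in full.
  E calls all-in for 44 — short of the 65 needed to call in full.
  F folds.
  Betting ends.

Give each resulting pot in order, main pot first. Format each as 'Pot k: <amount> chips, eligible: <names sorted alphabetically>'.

Contributions: A=65, B=65, C=65, D=15, E=44
Folded: F
Pot levels (distinct totals of non-folded players): 15, 44, 65
Layer 1-15: 15 each from A, B, C, D, E = 15*5 = 75 chips; eligible A, B, C, D, E
Layer 16-44: 29 each from A, B, C, E = 29*4 = 116 chips; eligible A, B, C, E
Layer 45-65: 21 each from A, B, C = 21*3 = 63 chips; eligible A, B, C

Pot 1: 75 chips, eligible: A, B, C, D, E
Pot 2: 116 chips, eligible: A, B, C, E
Pot 3: 63 chips, eligible: A, B, C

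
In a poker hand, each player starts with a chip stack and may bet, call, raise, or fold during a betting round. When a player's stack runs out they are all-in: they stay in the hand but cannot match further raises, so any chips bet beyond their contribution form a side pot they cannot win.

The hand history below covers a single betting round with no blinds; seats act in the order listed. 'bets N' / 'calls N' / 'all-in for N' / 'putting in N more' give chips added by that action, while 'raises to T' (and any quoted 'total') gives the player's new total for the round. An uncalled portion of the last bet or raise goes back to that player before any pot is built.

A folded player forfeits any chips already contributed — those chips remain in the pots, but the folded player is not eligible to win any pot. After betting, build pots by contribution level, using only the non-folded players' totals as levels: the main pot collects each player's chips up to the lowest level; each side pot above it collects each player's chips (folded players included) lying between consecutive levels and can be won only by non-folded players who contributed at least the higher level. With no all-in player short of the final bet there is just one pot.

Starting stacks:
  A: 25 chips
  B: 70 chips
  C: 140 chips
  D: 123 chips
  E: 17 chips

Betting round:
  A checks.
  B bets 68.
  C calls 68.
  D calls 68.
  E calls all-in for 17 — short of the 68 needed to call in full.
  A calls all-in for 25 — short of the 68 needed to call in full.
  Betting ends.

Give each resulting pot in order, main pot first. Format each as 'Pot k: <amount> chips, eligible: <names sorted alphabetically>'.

Pot 1: 85 chips, eligible: A, B, C, D, E
Pot 2: 32 chips, eligible: A, B, C, D
Pot 3: 129 chips, eligible: B, C, D

Derivation:
Contributions: A=25, B=68, C=68, D=68, E=17
Pot levels (distinct totals of non-folded players): 17, 25, 68
Layer 1-17: 17 each from A, B, C, D, E = 17*5 = 85 chips; eligible A, B, C, D, E
Layer 18-25: 8 each from A, B, C, D = 8*4 = 32 chips; eligible A, B, C, D
Layer 26-68: 43 each from B, C, D = 43*3 = 129 chips; eligible B, C, D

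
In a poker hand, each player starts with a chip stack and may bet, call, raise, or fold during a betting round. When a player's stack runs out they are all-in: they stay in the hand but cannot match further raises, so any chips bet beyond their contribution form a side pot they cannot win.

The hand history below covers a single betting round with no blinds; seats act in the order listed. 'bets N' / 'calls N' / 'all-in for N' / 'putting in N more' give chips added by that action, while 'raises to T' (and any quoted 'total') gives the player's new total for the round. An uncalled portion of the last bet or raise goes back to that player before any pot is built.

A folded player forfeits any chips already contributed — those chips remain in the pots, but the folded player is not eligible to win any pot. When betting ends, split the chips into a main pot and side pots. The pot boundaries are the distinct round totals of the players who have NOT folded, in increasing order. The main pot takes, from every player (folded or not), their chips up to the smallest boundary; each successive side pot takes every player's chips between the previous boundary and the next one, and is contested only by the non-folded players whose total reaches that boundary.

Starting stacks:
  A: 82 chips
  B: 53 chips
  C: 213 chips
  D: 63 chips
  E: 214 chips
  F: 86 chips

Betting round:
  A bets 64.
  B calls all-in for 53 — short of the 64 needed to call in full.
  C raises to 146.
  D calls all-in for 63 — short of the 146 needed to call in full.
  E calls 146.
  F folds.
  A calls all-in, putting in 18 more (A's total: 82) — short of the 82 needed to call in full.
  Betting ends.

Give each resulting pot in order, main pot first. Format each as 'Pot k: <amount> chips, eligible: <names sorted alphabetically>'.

Pot 1: 265 chips, eligible: A, B, C, D, E
Pot 2: 40 chips, eligible: A, C, D, E
Pot 3: 57 chips, eligible: A, C, E
Pot 4: 128 chips, eligible: C, E

Derivation:
Contributions: A=82, B=53, C=146, D=63, E=146
Folded: F
Pot levels (distinct totals of non-folded players): 53, 63, 82, 146
Layer 1-53: 53 each from A, B, C, D, E = 53*5 = 265 chips; eligible A, B, C, D, E
Layer 54-63: 10 each from A, C, D, E = 10*4 = 40 chips; eligible A, C, D, E
Layer 64-82: 19 each from A, C, E = 19*3 = 57 chips; eligible A, C, E
Layer 83-146: 64 each from C, E = 64*2 = 128 chips; eligible C, E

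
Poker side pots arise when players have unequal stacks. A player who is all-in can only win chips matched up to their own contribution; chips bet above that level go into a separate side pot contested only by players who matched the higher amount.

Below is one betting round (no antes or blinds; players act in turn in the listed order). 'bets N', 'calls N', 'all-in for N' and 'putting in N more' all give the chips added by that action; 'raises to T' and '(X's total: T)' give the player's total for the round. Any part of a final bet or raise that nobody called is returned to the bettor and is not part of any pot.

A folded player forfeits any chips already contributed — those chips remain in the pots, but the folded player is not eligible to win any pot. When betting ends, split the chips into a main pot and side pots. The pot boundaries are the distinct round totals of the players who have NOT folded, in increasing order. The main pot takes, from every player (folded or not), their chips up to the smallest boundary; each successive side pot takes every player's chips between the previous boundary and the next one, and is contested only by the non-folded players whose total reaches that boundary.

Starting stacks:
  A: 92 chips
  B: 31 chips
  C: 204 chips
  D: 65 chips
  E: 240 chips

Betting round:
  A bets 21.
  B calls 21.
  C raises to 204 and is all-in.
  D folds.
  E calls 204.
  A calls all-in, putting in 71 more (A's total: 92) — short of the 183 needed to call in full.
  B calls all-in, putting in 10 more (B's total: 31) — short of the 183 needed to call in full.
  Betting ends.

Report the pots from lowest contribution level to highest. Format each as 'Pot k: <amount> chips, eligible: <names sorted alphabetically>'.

Contributions: A=92, B=31, C=204, E=204
Folded: D
Pot levels (distinct totals of non-folded players): 31, 92, 204
Layer 1-31: 31 each from A, B, C, E = 31*4 = 124 chips; eligible A, B, C, E
Layer 32-92: 61 each from A, C, E = 61*3 = 183 chips; eligible A, C, E
Layer 93-204: 112 each from C, E = 112*2 = 224 chips; eligible C, E

Pot 1: 124 chips, eligible: A, B, C, E
Pot 2: 183 chips, eligible: A, C, E
Pot 3: 224 chips, eligible: C, E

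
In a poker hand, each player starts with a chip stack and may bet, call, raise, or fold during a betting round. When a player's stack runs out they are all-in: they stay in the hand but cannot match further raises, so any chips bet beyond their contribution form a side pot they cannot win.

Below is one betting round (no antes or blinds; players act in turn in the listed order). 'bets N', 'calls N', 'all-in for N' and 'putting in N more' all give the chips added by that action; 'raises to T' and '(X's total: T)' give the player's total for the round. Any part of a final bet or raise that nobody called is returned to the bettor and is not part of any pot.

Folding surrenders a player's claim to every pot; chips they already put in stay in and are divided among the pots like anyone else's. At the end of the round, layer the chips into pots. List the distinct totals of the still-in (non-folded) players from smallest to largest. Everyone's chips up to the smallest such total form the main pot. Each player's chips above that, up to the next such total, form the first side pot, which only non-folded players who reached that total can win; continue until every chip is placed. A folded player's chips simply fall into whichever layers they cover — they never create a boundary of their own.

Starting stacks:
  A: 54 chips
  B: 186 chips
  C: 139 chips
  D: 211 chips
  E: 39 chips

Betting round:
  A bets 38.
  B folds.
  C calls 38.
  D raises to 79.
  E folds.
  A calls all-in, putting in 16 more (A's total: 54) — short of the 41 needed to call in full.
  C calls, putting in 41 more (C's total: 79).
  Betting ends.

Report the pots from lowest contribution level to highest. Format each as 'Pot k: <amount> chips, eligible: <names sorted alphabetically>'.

Pot 1: 162 chips, eligible: A, C, D
Pot 2: 50 chips, eligible: C, D

Derivation:
Contributions: A=54, C=79, D=79
Folded: B, E
Pot levels (distinct totals of non-folded players): 54, 79
Layer 1-54: 54 each from A, C, D = 54*3 = 162 chips; eligible A, C, D
Layer 55-79: 25 each from C, D = 25*2 = 50 chips; eligible C, D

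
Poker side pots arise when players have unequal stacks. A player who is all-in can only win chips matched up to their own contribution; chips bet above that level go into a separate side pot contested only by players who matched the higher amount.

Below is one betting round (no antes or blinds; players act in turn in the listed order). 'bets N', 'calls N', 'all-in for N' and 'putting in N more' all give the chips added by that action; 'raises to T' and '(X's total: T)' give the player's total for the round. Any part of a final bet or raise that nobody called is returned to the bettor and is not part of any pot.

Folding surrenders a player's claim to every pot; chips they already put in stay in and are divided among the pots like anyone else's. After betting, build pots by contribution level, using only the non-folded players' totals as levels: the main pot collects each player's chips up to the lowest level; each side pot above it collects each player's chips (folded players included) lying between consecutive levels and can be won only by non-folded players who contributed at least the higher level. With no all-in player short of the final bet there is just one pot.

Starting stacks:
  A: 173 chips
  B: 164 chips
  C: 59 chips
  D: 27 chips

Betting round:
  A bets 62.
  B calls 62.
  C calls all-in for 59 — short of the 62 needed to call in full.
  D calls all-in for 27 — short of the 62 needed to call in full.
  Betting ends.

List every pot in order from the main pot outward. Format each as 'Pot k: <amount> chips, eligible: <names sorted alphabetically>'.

Pot 1: 108 chips, eligible: A, B, C, D
Pot 2: 96 chips, eligible: A, B, C
Pot 3: 6 chips, eligible: A, B

Derivation:
Contributions: A=62, B=62, C=59, D=27
Pot levels (distinct totals of non-folded players): 27, 59, 62
Layer 1-27: 27 each from A, B, C, D = 27*4 = 108 chips; eligible A, B, C, D
Layer 28-59: 32 each from A, B, C = 32*3 = 96 chips; eligible A, B, C
Layer 60-62: 3 each from A, B = 3*2 = 6 chips; eligible A, B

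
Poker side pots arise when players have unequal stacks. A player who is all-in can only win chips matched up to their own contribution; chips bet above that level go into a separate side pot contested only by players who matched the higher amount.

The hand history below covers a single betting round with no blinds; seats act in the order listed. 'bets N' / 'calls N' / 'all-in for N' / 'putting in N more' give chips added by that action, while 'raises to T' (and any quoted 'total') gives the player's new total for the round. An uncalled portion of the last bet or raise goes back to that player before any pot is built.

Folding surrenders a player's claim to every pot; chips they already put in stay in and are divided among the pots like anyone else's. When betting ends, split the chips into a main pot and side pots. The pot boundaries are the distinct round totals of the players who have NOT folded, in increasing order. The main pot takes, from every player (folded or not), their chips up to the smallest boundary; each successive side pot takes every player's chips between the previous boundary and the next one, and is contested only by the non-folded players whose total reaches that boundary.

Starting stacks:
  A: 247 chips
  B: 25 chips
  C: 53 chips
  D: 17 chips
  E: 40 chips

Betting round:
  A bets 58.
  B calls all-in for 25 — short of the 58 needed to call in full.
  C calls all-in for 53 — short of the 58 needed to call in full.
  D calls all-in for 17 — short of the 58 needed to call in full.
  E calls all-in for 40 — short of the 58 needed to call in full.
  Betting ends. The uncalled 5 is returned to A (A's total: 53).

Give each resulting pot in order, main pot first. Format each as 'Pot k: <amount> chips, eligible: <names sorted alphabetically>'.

Contributions (after 5 returned to A): A=53, B=25, C=53, D=17, E=40
Pot levels (distinct totals of non-folded players): 17, 25, 40, 53
Layer 1-17: 17 each from A, B, C, D, E = 17*5 = 85 chips; eligible A, B, C, D, E
Layer 18-25: 8 each from A, B, C, E = 8*4 = 32 chips; eligible A, B, C, E
Layer 26-40: 15 each from A, C, E = 15*3 = 45 chips; eligible A, C, E
Layer 41-53: 13 each from A, C = 13*2 = 26 chips; eligible A, C

Pot 1: 85 chips, eligible: A, B, C, D, E
Pot 2: 32 chips, eligible: A, B, C, E
Pot 3: 45 chips, eligible: A, C, E
Pot 4: 26 chips, eligible: A, C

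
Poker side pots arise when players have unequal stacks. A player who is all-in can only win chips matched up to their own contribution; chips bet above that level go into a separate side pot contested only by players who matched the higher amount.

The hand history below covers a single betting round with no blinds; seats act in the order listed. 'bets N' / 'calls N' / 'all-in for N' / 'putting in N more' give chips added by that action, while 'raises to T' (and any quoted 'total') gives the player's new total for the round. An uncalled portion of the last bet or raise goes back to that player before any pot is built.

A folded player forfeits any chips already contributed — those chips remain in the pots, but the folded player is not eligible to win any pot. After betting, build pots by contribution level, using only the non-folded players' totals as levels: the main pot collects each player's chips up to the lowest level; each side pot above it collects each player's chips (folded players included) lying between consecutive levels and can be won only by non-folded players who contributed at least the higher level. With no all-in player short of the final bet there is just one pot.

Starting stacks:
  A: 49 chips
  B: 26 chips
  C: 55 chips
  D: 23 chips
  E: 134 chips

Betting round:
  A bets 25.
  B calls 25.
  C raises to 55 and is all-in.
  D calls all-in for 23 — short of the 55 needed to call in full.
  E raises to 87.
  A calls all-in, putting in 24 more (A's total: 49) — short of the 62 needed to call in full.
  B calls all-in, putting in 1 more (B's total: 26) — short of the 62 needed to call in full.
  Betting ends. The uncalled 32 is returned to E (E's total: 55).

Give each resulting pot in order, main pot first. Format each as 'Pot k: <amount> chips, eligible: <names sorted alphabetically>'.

Pot 1: 115 chips, eligible: A, B, C, D, E
Pot 2: 12 chips, eligible: A, B, C, E
Pot 3: 69 chips, eligible: A, C, E
Pot 4: 12 chips, eligible: C, E

Derivation:
Contributions (after 32 returned to E): A=49, B=26, C=55, D=23, E=55
Pot levels (distinct totals of non-folded players): 23, 26, 49, 55
Layer 1-23: 23 each from A, B, C, D, E = 23*5 = 115 chips; eligible A, B, C, D, E
Layer 24-26: 3 each from A, B, C, E = 3*4 = 12 chips; eligible A, B, C, E
Layer 27-49: 23 each from A, C, E = 23*3 = 69 chips; eligible A, C, E
Layer 50-55: 6 each from C, E = 6*2 = 12 chips; eligible C, E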